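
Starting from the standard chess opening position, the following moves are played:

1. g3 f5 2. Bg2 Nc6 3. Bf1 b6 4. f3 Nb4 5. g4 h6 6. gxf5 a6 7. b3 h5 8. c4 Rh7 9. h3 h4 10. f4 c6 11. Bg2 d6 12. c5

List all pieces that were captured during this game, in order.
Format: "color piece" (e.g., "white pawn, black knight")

Tracking captures:
  gxf5: captured black pawn

black pawn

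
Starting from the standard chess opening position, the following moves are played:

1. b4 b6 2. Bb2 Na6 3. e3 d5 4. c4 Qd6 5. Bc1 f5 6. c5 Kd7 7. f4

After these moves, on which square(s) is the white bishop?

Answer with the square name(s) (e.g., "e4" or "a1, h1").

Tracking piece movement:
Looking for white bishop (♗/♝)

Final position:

  a b c d e f g h
  ─────────────────
8│♜ · ♝ · · ♝ ♞ ♜│8
7│♟ · ♟ ♚ ♟ · ♟ ♟│7
6│♞ ♟ · ♛ · · · ·│6
5│· · ♙ ♟ · ♟ · ·│5
4│· ♙ · · · ♙ · ·│4
3│· · · · ♙ · · ·│3
2│♙ · · ♙ · · ♙ ♙│2
1│♖ ♘ ♗ ♕ ♔ ♗ ♘ ♖│1
  ─────────────────
  a b c d e f g h


c1, f1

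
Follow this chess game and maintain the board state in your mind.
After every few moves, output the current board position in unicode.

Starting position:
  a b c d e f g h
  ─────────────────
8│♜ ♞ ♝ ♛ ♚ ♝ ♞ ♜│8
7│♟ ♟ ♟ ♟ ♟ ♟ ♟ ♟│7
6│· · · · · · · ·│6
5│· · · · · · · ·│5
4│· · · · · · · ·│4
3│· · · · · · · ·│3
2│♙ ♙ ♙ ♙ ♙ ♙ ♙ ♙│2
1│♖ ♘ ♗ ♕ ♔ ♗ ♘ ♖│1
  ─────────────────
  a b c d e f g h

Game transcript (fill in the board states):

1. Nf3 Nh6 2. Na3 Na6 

  a b c d e f g h
  ─────────────────
8│♜ · ♝ ♛ ♚ ♝ · ♜│8
7│♟ ♟ ♟ ♟ ♟ ♟ ♟ ♟│7
6│♞ · · · · · · ♞│6
5│· · · · · · · ·│5
4│· · · · · · · ·│4
3│♘ · · · · ♘ · ·│3
2│♙ ♙ ♙ ♙ ♙ ♙ ♙ ♙│2
1│♖ · ♗ ♕ ♔ ♗ · ♖│1
  ─────────────────
  a b c d e f g h

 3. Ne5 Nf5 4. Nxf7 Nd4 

  a b c d e f g h
  ─────────────────
8│♜ · ♝ ♛ ♚ ♝ · ♜│8
7│♟ ♟ ♟ ♟ ♟ ♘ ♟ ♟│7
6│♞ · · · · · · ·│6
5│· · · · · · · ·│5
4│· · · ♞ · · · ·│4
3│♘ · · · · · · ·│3
2│♙ ♙ ♙ ♙ ♙ ♙ ♙ ♙│2
1│♖ · ♗ ♕ ♔ ♗ · ♖│1
  ─────────────────
  a b c d e f g h

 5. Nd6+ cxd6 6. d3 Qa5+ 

  a b c d e f g h
  ─────────────────
8│♜ · ♝ · ♚ ♝ · ♜│8
7│♟ ♟ · ♟ ♟ · ♟ ♟│7
6│♞ · · ♟ · · · ·│6
5│♛ · · · · · · ·│5
4│· · · ♞ · · · ·│4
3│♘ · · ♙ · · · ·│3
2│♙ ♙ ♙ · ♙ ♙ ♙ ♙│2
1│♖ · ♗ ♕ ♔ ♗ · ♖│1
  ─────────────────
  a b c d e f g h



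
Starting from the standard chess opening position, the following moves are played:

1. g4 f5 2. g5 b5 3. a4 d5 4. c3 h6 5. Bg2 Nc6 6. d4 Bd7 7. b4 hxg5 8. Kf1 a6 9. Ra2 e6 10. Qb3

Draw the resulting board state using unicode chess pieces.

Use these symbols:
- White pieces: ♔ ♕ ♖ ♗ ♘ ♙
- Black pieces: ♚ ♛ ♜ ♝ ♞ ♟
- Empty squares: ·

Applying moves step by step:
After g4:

♜ ♞ ♝ ♛ ♚ ♝ ♞ ♜
♟ ♟ ♟ ♟ ♟ ♟ ♟ ♟
· · · · · · · ·
· · · · · · · ·
· · · · · · ♙ ·
· · · · · · · ·
♙ ♙ ♙ ♙ ♙ ♙ · ♙
♖ ♘ ♗ ♕ ♔ ♗ ♘ ♖


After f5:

♜ ♞ ♝ ♛ ♚ ♝ ♞ ♜
♟ ♟ ♟ ♟ ♟ · ♟ ♟
· · · · · · · ·
· · · · · ♟ · ·
· · · · · · ♙ ·
· · · · · · · ·
♙ ♙ ♙ ♙ ♙ ♙ · ♙
♖ ♘ ♗ ♕ ♔ ♗ ♘ ♖


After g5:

♜ ♞ ♝ ♛ ♚ ♝ ♞ ♜
♟ ♟ ♟ ♟ ♟ · ♟ ♟
· · · · · · · ·
· · · · · ♟ ♙ ·
· · · · · · · ·
· · · · · · · ·
♙ ♙ ♙ ♙ ♙ ♙ · ♙
♖ ♘ ♗ ♕ ♔ ♗ ♘ ♖


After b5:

♜ ♞ ♝ ♛ ♚ ♝ ♞ ♜
♟ · ♟ ♟ ♟ · ♟ ♟
· · · · · · · ·
· ♟ · · · ♟ ♙ ·
· · · · · · · ·
· · · · · · · ·
♙ ♙ ♙ ♙ ♙ ♙ · ♙
♖ ♘ ♗ ♕ ♔ ♗ ♘ ♖


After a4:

♜ ♞ ♝ ♛ ♚ ♝ ♞ ♜
♟ · ♟ ♟ ♟ · ♟ ♟
· · · · · · · ·
· ♟ · · · ♟ ♙ ·
♙ · · · · · · ·
· · · · · · · ·
· ♙ ♙ ♙ ♙ ♙ · ♙
♖ ♘ ♗ ♕ ♔ ♗ ♘ ♖


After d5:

♜ ♞ ♝ ♛ ♚ ♝ ♞ ♜
♟ · ♟ · ♟ · ♟ ♟
· · · · · · · ·
· ♟ · ♟ · ♟ ♙ ·
♙ · · · · · · ·
· · · · · · · ·
· ♙ ♙ ♙ ♙ ♙ · ♙
♖ ♘ ♗ ♕ ♔ ♗ ♘ ♖


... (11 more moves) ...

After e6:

♜ · · ♛ ♚ ♝ ♞ ♜
· · ♟ ♝ · · ♟ ·
♟ · ♞ · ♟ · · ·
· ♟ · ♟ · ♟ ♟ ·
♙ ♙ · ♙ · · · ·
· · ♙ · · · · ·
♖ · · · ♙ ♙ ♗ ♙
· ♘ ♗ ♕ · ♔ ♘ ♖


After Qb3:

♜ · · ♛ ♚ ♝ ♞ ♜
· · ♟ ♝ · · ♟ ·
♟ · ♞ · ♟ · · ·
· ♟ · ♟ · ♟ ♟ ·
♙ ♙ · ♙ · · · ·
· ♕ ♙ · · · · ·
♖ · · · ♙ ♙ ♗ ♙
· ♘ ♗ · · ♔ ♘ ♖



  a b c d e f g h
  ─────────────────
8│♜ · · ♛ ♚ ♝ ♞ ♜│8
7│· · ♟ ♝ · · ♟ ·│7
6│♟ · ♞ · ♟ · · ·│6
5│· ♟ · ♟ · ♟ ♟ ·│5
4│♙ ♙ · ♙ · · · ·│4
3│· ♕ ♙ · · · · ·│3
2│♖ · · · ♙ ♙ ♗ ♙│2
1│· ♘ ♗ · · ♔ ♘ ♖│1
  ─────────────────
  a b c d e f g h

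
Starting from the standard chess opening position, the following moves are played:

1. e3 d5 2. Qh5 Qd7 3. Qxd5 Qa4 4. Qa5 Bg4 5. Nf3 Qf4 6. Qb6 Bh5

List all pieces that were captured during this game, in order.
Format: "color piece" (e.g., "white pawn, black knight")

Tracking captures:
  Qxd5: captured black pawn

black pawn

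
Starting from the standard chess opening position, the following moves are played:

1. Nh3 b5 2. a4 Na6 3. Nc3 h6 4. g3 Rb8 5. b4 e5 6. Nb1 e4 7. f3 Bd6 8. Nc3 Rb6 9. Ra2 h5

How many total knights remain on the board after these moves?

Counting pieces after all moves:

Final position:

  a b c d e f g h
  ─────────────────
8│· · ♝ ♛ ♚ · ♞ ♜│8
7│♟ · ♟ ♟ · ♟ ♟ ·│7
6│♞ ♜ · ♝ · · · ·│6
5│· ♟ · · · · · ♟│5
4│♙ ♙ · · ♟ · · ·│4
3│· · ♘ · · ♙ ♙ ♘│3
2│♖ · ♙ ♙ ♙ · · ♙│2
1│· · ♗ ♕ ♔ ♗ · ♖│1
  ─────────────────
  a b c d e f g h


4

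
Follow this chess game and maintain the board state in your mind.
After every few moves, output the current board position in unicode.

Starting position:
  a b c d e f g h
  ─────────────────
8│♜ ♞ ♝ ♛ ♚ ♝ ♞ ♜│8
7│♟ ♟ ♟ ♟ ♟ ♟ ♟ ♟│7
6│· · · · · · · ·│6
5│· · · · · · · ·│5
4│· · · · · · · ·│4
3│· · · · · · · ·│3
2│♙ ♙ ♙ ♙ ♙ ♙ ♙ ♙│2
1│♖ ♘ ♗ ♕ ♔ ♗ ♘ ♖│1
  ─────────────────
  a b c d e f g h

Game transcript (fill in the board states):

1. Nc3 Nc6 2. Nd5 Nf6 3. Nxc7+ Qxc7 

  a b c d e f g h
  ─────────────────
8│♜ · ♝ · ♚ ♝ · ♜│8
7│♟ ♟ ♛ ♟ ♟ ♟ ♟ ♟│7
6│· · ♞ · · ♞ · ·│6
5│· · · · · · · ·│5
4│· · · · · · · ·│4
3│· · · · · · · ·│3
2│♙ ♙ ♙ ♙ ♙ ♙ ♙ ♙│2
1│♖ · ♗ ♕ ♔ ♗ ♘ ♖│1
  ─────────────────
  a b c d e f g h

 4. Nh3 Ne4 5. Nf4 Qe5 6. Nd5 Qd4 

  a b c d e f g h
  ─────────────────
8│♜ · ♝ · ♚ ♝ · ♜│8
7│♟ ♟ · ♟ ♟ ♟ ♟ ♟│7
6│· · ♞ · · · · ·│6
5│· · · ♘ · · · ·│5
4│· · · ♛ ♞ · · ·│4
3│· · · · · · · ·│3
2│♙ ♙ ♙ ♙ ♙ ♙ ♙ ♙│2
1│♖ · ♗ ♕ ♔ ♗ · ♖│1
  ─────────────────
  a b c d e f g h

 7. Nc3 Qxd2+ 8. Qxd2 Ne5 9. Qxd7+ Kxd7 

  a b c d e f g h
  ─────────────────
8│♜ · ♝ · · ♝ · ♜│8
7│♟ ♟ · ♚ ♟ ♟ ♟ ♟│7
6│· · · · · · · ·│6
5│· · · · ♞ · · ·│5
4│· · · · ♞ · · ·│4
3│· · ♘ · · · · ·│3
2│♙ ♙ ♙ · ♙ ♙ ♙ ♙│2
1│♖ · ♗ · ♔ ♗ · ♖│1
  ─────────────────
  a b c d e f g h

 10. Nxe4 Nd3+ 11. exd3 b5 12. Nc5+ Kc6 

  a b c d e f g h
  ─────────────────
8│♜ · ♝ · · ♝ · ♜│8
7│♟ · · · ♟ ♟ ♟ ♟│7
6│· · ♚ · · · · ·│6
5│· ♟ ♘ · · · · ·│5
4│· · · · · · · ·│4
3│· · · ♙ · · · ·│3
2│♙ ♙ ♙ · · ♙ ♙ ♙│2
1│♖ · ♗ · ♔ ♗ · ♖│1
  ─────────────────
  a b c d e f g h

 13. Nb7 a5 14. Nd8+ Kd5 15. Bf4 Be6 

  a b c d e f g h
  ─────────────────
8│♜ · · ♘ · ♝ · ♜│8
7│· · · · ♟ ♟ ♟ ♟│7
6│· · · · ♝ · · ·│6
5│♟ ♟ · ♚ · · · ·│5
4│· · · · · ♗ · ·│4
3│· · · ♙ · · · ·│3
2│♙ ♙ ♙ · · ♙ ♙ ♙│2
1│♖ · · · ♔ ♗ · ♖│1
  ─────────────────
  a b c d e f g h



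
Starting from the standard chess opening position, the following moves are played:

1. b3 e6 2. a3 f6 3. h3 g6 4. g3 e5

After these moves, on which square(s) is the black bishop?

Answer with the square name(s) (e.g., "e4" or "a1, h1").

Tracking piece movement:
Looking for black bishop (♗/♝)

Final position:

  a b c d e f g h
  ─────────────────
8│♜ ♞ ♝ ♛ ♚ ♝ ♞ ♜│8
7│♟ ♟ ♟ ♟ · · · ♟│7
6│· · · · · ♟ ♟ ·│6
5│· · · · ♟ · · ·│5
4│· · · · · · · ·│4
3│♙ ♙ · · · · ♙ ♙│3
2│· · ♙ ♙ ♙ ♙ · ·│2
1│♖ ♘ ♗ ♕ ♔ ♗ ♘ ♖│1
  ─────────────────
  a b c d e f g h


c8, f8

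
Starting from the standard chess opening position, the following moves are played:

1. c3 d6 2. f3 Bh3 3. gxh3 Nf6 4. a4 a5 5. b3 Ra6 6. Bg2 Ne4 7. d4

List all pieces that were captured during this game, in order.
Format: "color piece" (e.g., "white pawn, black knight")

Tracking captures:
  gxh3: captured black bishop

black bishop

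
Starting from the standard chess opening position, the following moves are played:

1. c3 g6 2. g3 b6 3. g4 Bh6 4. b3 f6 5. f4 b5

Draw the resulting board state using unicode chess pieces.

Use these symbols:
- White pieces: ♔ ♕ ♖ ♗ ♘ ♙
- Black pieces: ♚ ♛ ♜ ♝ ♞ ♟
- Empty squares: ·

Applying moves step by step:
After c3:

♜ ♞ ♝ ♛ ♚ ♝ ♞ ♜
♟ ♟ ♟ ♟ ♟ ♟ ♟ ♟
· · · · · · · ·
· · · · · · · ·
· · · · · · · ·
· · ♙ · · · · ·
♙ ♙ · ♙ ♙ ♙ ♙ ♙
♖ ♘ ♗ ♕ ♔ ♗ ♘ ♖


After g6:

♜ ♞ ♝ ♛ ♚ ♝ ♞ ♜
♟ ♟ ♟ ♟ ♟ ♟ · ♟
· · · · · · ♟ ·
· · · · · · · ·
· · · · · · · ·
· · ♙ · · · · ·
♙ ♙ · ♙ ♙ ♙ ♙ ♙
♖ ♘ ♗ ♕ ♔ ♗ ♘ ♖


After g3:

♜ ♞ ♝ ♛ ♚ ♝ ♞ ♜
♟ ♟ ♟ ♟ ♟ ♟ · ♟
· · · · · · ♟ ·
· · · · · · · ·
· · · · · · · ·
· · ♙ · · · ♙ ·
♙ ♙ · ♙ ♙ ♙ · ♙
♖ ♘ ♗ ♕ ♔ ♗ ♘ ♖


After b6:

♜ ♞ ♝ ♛ ♚ ♝ ♞ ♜
♟ · ♟ ♟ ♟ ♟ · ♟
· ♟ · · · · ♟ ·
· · · · · · · ·
· · · · · · · ·
· · ♙ · · · ♙ ·
♙ ♙ · ♙ ♙ ♙ · ♙
♖ ♘ ♗ ♕ ♔ ♗ ♘ ♖


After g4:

♜ ♞ ♝ ♛ ♚ ♝ ♞ ♜
♟ · ♟ ♟ ♟ ♟ · ♟
· ♟ · · · · ♟ ·
· · · · · · · ·
· · · · · · ♙ ·
· · ♙ · · · · ·
♙ ♙ · ♙ ♙ ♙ · ♙
♖ ♘ ♗ ♕ ♔ ♗ ♘ ♖


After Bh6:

♜ ♞ ♝ ♛ ♚ · ♞ ♜
♟ · ♟ ♟ ♟ ♟ · ♟
· ♟ · · · · ♟ ♝
· · · · · · · ·
· · · · · · ♙ ·
· · ♙ · · · · ·
♙ ♙ · ♙ ♙ ♙ · ♙
♖ ♘ ♗ ♕ ♔ ♗ ♘ ♖


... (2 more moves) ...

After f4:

♜ ♞ ♝ ♛ ♚ · ♞ ♜
♟ · ♟ ♟ ♟ · · ♟
· ♟ · · · ♟ ♟ ♝
· · · · · · · ·
· · · · · ♙ ♙ ·
· ♙ ♙ · · · · ·
♙ · · ♙ ♙ · · ♙
♖ ♘ ♗ ♕ ♔ ♗ ♘ ♖


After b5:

♜ ♞ ♝ ♛ ♚ · ♞ ♜
♟ · ♟ ♟ ♟ · · ♟
· · · · · ♟ ♟ ♝
· ♟ · · · · · ·
· · · · · ♙ ♙ ·
· ♙ ♙ · · · · ·
♙ · · ♙ ♙ · · ♙
♖ ♘ ♗ ♕ ♔ ♗ ♘ ♖



  a b c d e f g h
  ─────────────────
8│♜ ♞ ♝ ♛ ♚ · ♞ ♜│8
7│♟ · ♟ ♟ ♟ · · ♟│7
6│· · · · · ♟ ♟ ♝│6
5│· ♟ · · · · · ·│5
4│· · · · · ♙ ♙ ·│4
3│· ♙ ♙ · · · · ·│3
2│♙ · · ♙ ♙ · · ♙│2
1│♖ ♘ ♗ ♕ ♔ ♗ ♘ ♖│1
  ─────────────────
  a b c d e f g h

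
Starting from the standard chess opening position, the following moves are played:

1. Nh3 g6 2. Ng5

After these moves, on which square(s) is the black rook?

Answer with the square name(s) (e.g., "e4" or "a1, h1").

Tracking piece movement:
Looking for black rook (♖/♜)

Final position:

  a b c d e f g h
  ─────────────────
8│♜ ♞ ♝ ♛ ♚ ♝ ♞ ♜│8
7│♟ ♟ ♟ ♟ ♟ ♟ · ♟│7
6│· · · · · · ♟ ·│6
5│· · · · · · ♘ ·│5
4│· · · · · · · ·│4
3│· · · · · · · ·│3
2│♙ ♙ ♙ ♙ ♙ ♙ ♙ ♙│2
1│♖ ♘ ♗ ♕ ♔ ♗ · ♖│1
  ─────────────────
  a b c d e f g h


a8, h8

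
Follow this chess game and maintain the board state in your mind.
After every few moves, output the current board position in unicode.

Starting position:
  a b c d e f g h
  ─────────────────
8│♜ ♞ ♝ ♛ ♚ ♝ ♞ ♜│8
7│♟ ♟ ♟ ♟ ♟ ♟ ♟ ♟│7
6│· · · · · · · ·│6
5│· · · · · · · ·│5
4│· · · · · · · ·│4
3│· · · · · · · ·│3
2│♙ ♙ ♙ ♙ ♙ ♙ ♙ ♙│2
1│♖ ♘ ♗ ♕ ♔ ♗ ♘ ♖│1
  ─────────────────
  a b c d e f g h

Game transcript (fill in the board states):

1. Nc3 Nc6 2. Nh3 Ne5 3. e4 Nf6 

  a b c d e f g h
  ─────────────────
8│♜ · ♝ ♛ ♚ ♝ · ♜│8
7│♟ ♟ ♟ ♟ ♟ ♟ ♟ ♟│7
6│· · · · · ♞ · ·│6
5│· · · · ♞ · · ·│5
4│· · · · ♙ · · ·│4
3│· · ♘ · · · · ♘│3
2│♙ ♙ ♙ ♙ · ♙ ♙ ♙│2
1│♖ · ♗ ♕ ♔ ♗ · ♖│1
  ─────────────────
  a b c d e f g h

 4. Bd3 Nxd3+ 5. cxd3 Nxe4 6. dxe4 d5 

  a b c d e f g h
  ─────────────────
8│♜ · ♝ ♛ ♚ ♝ · ♜│8
7│♟ ♟ ♟ · ♟ ♟ ♟ ♟│7
6│· · · · · · · ·│6
5│· · · ♟ · · · ·│5
4│· · · · ♙ · · ·│4
3│· · ♘ · · · · ♘│3
2│♙ ♙ · ♙ · ♙ ♙ ♙│2
1│♖ · ♗ ♕ ♔ · · ♖│1
  ─────────────────
  a b c d e f g h

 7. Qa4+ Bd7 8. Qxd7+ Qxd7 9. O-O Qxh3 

  a b c d e f g h
  ─────────────────
8│♜ · · · ♚ ♝ · ♜│8
7│♟ ♟ ♟ · ♟ ♟ ♟ ♟│7
6│· · · · · · · ·│6
5│· · · ♟ · · · ·│5
4│· · · · ♙ · · ·│4
3│· · ♘ · · · · ♛│3
2│♙ ♙ · ♙ · ♙ ♙ ♙│2
1│♖ · ♗ · · ♖ ♔ ·│1
  ─────────────────
  a b c d e f g h

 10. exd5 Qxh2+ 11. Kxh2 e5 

  a b c d e f g h
  ─────────────────
8│♜ · · · ♚ ♝ · ♜│8
7│♟ ♟ ♟ · · ♟ ♟ ♟│7
6│· · · · · · · ·│6
5│· · · ♙ ♟ · · ·│5
4│· · · · · · · ·│4
3│· · ♘ · · · · ·│3
2│♙ ♙ · ♙ · ♙ ♙ ♔│2
1│♖ · ♗ · · ♖ · ·│1
  ─────────────────
  a b c d e f g h


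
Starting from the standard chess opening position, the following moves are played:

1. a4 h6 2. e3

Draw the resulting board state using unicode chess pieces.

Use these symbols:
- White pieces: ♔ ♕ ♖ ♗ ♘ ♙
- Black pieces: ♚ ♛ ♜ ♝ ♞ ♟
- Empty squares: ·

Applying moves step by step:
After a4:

♜ ♞ ♝ ♛ ♚ ♝ ♞ ♜
♟ ♟ ♟ ♟ ♟ ♟ ♟ ♟
· · · · · · · ·
· · · · · · · ·
♙ · · · · · · ·
· · · · · · · ·
· ♙ ♙ ♙ ♙ ♙ ♙ ♙
♖ ♘ ♗ ♕ ♔ ♗ ♘ ♖


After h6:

♜ ♞ ♝ ♛ ♚ ♝ ♞ ♜
♟ ♟ ♟ ♟ ♟ ♟ ♟ ·
· · · · · · · ♟
· · · · · · · ·
♙ · · · · · · ·
· · · · · · · ·
· ♙ ♙ ♙ ♙ ♙ ♙ ♙
♖ ♘ ♗ ♕ ♔ ♗ ♘ ♖


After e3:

♜ ♞ ♝ ♛ ♚ ♝ ♞ ♜
♟ ♟ ♟ ♟ ♟ ♟ ♟ ·
· · · · · · · ♟
· · · · · · · ·
♙ · · · · · · ·
· · · · ♙ · · ·
· ♙ ♙ ♙ · ♙ ♙ ♙
♖ ♘ ♗ ♕ ♔ ♗ ♘ ♖



  a b c d e f g h
  ─────────────────
8│♜ ♞ ♝ ♛ ♚ ♝ ♞ ♜│8
7│♟ ♟ ♟ ♟ ♟ ♟ ♟ ·│7
6│· · · · · · · ♟│6
5│· · · · · · · ·│5
4│♙ · · · · · · ·│4
3│· · · · ♙ · · ·│3
2│· ♙ ♙ ♙ · ♙ ♙ ♙│2
1│♖ ♘ ♗ ♕ ♔ ♗ ♘ ♖│1
  ─────────────────
  a b c d e f g h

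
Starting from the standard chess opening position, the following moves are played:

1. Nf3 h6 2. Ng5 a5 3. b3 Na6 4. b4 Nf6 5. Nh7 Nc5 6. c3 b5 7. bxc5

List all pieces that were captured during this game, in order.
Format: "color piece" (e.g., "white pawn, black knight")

Tracking captures:
  bxc5: captured black knight

black knight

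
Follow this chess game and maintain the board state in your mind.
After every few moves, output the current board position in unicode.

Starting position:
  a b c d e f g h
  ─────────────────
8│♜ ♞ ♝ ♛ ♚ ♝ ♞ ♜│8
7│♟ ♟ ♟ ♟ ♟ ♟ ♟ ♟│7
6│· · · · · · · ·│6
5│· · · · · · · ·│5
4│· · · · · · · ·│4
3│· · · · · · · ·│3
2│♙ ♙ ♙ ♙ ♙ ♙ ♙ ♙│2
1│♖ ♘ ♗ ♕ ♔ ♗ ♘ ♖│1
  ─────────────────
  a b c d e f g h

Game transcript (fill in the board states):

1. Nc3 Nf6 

  a b c d e f g h
  ─────────────────
8│♜ ♞ ♝ ♛ ♚ ♝ · ♜│8
7│♟ ♟ ♟ ♟ ♟ ♟ ♟ ♟│7
6│· · · · · ♞ · ·│6
5│· · · · · · · ·│5
4│· · · · · · · ·│4
3│· · ♘ · · · · ·│3
2│♙ ♙ ♙ ♙ ♙ ♙ ♙ ♙│2
1│♖ · ♗ ♕ ♔ ♗ ♘ ♖│1
  ─────────────────
  a b c d e f g h

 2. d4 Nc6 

  a b c d e f g h
  ─────────────────
8│♜ · ♝ ♛ ♚ ♝ · ♜│8
7│♟ ♟ ♟ ♟ ♟ ♟ ♟ ♟│7
6│· · ♞ · · ♞ · ·│6
5│· · · · · · · ·│5
4│· · · ♙ · · · ·│4
3│· · ♘ · · · · ·│3
2│♙ ♙ ♙ · ♙ ♙ ♙ ♙│2
1│♖ · ♗ ♕ ♔ ♗ ♘ ♖│1
  ─────────────────
  a b c d e f g h

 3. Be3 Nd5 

  a b c d e f g h
  ─────────────────
8│♜ · ♝ ♛ ♚ ♝ · ♜│8
7│♟ ♟ ♟ ♟ ♟ ♟ ♟ ♟│7
6│· · ♞ · · · · ·│6
5│· · · ♞ · · · ·│5
4│· · · ♙ · · · ·│4
3│· · ♘ · ♗ · · ·│3
2│♙ ♙ ♙ · ♙ ♙ ♙ ♙│2
1│♖ · · ♕ ♔ ♗ ♘ ♖│1
  ─────────────────
  a b c d e f g h

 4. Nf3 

  a b c d e f g h
  ─────────────────
8│♜ · ♝ ♛ ♚ ♝ · ♜│8
7│♟ ♟ ♟ ♟ ♟ ♟ ♟ ♟│7
6│· · ♞ · · · · ·│6
5│· · · ♞ · · · ·│5
4│· · · ♙ · · · ·│4
3│· · ♘ · ♗ ♘ · ·│3
2│♙ ♙ ♙ · ♙ ♙ ♙ ♙│2
1│♖ · · ♕ ♔ ♗ · ♖│1
  ─────────────────
  a b c d e f g h


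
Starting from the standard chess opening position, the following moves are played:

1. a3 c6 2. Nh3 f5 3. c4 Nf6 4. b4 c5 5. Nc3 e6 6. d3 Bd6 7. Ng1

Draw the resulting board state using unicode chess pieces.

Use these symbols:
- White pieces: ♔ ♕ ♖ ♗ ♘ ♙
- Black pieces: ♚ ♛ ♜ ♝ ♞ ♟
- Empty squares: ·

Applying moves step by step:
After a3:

♜ ♞ ♝ ♛ ♚ ♝ ♞ ♜
♟ ♟ ♟ ♟ ♟ ♟ ♟ ♟
· · · · · · · ·
· · · · · · · ·
· · · · · · · ·
♙ · · · · · · ·
· ♙ ♙ ♙ ♙ ♙ ♙ ♙
♖ ♘ ♗ ♕ ♔ ♗ ♘ ♖


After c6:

♜ ♞ ♝ ♛ ♚ ♝ ♞ ♜
♟ ♟ · ♟ ♟ ♟ ♟ ♟
· · ♟ · · · · ·
· · · · · · · ·
· · · · · · · ·
♙ · · · · · · ·
· ♙ ♙ ♙ ♙ ♙ ♙ ♙
♖ ♘ ♗ ♕ ♔ ♗ ♘ ♖


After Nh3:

♜ ♞ ♝ ♛ ♚ ♝ ♞ ♜
♟ ♟ · ♟ ♟ ♟ ♟ ♟
· · ♟ · · · · ·
· · · · · · · ·
· · · · · · · ·
♙ · · · · · · ♘
· ♙ ♙ ♙ ♙ ♙ ♙ ♙
♖ ♘ ♗ ♕ ♔ ♗ · ♖


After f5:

♜ ♞ ♝ ♛ ♚ ♝ ♞ ♜
♟ ♟ · ♟ ♟ · ♟ ♟
· · ♟ · · · · ·
· · · · · ♟ · ·
· · · · · · · ·
♙ · · · · · · ♘
· ♙ ♙ ♙ ♙ ♙ ♙ ♙
♖ ♘ ♗ ♕ ♔ ♗ · ♖


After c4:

♜ ♞ ♝ ♛ ♚ ♝ ♞ ♜
♟ ♟ · ♟ ♟ · ♟ ♟
· · ♟ · · · · ·
· · · · · ♟ · ·
· · ♙ · · · · ·
♙ · · · · · · ♘
· ♙ · ♙ ♙ ♙ ♙ ♙
♖ ♘ ♗ ♕ ♔ ♗ · ♖


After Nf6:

♜ ♞ ♝ ♛ ♚ ♝ · ♜
♟ ♟ · ♟ ♟ · ♟ ♟
· · ♟ · · ♞ · ·
· · · · · ♟ · ·
· · ♙ · · · · ·
♙ · · · · · · ♘
· ♙ · ♙ ♙ ♙ ♙ ♙
♖ ♘ ♗ ♕ ♔ ♗ · ♖


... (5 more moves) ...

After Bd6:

♜ ♞ ♝ ♛ ♚ · · ♜
♟ ♟ · ♟ · · ♟ ♟
· · · ♝ ♟ ♞ · ·
· · ♟ · · ♟ · ·
· ♙ ♙ · · · · ·
♙ · ♘ ♙ · · · ♘
· · · · ♙ ♙ ♙ ♙
♖ · ♗ ♕ ♔ ♗ · ♖


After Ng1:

♜ ♞ ♝ ♛ ♚ · · ♜
♟ ♟ · ♟ · · ♟ ♟
· · · ♝ ♟ ♞ · ·
· · ♟ · · ♟ · ·
· ♙ ♙ · · · · ·
♙ · ♘ ♙ · · · ·
· · · · ♙ ♙ ♙ ♙
♖ · ♗ ♕ ♔ ♗ ♘ ♖



  a b c d e f g h
  ─────────────────
8│♜ ♞ ♝ ♛ ♚ · · ♜│8
7│♟ ♟ · ♟ · · ♟ ♟│7
6│· · · ♝ ♟ ♞ · ·│6
5│· · ♟ · · ♟ · ·│5
4│· ♙ ♙ · · · · ·│4
3│♙ · ♘ ♙ · · · ·│3
2│· · · · ♙ ♙ ♙ ♙│2
1│♖ · ♗ ♕ ♔ ♗ ♘ ♖│1
  ─────────────────
  a b c d e f g h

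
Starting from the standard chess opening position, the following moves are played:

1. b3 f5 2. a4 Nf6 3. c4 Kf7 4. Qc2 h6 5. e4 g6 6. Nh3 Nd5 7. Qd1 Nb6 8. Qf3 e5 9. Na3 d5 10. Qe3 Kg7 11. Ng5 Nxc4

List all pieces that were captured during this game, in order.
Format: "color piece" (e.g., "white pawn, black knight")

Tracking captures:
  Nxc4: captured white pawn

white pawn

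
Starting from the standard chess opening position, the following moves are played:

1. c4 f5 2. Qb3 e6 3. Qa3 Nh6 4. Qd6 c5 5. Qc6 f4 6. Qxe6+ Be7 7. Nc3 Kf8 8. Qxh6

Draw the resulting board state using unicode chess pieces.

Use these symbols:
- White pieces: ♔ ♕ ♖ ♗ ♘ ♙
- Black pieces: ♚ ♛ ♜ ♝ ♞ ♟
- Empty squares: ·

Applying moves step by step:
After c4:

♜ ♞ ♝ ♛ ♚ ♝ ♞ ♜
♟ ♟ ♟ ♟ ♟ ♟ ♟ ♟
· · · · · · · ·
· · · · · · · ·
· · ♙ · · · · ·
· · · · · · · ·
♙ ♙ · ♙ ♙ ♙ ♙ ♙
♖ ♘ ♗ ♕ ♔ ♗ ♘ ♖


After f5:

♜ ♞ ♝ ♛ ♚ ♝ ♞ ♜
♟ ♟ ♟ ♟ ♟ · ♟ ♟
· · · · · · · ·
· · · · · ♟ · ·
· · ♙ · · · · ·
· · · · · · · ·
♙ ♙ · ♙ ♙ ♙ ♙ ♙
♖ ♘ ♗ ♕ ♔ ♗ ♘ ♖


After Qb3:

♜ ♞ ♝ ♛ ♚ ♝ ♞ ♜
♟ ♟ ♟ ♟ ♟ · ♟ ♟
· · · · · · · ·
· · · · · ♟ · ·
· · ♙ · · · · ·
· ♕ · · · · · ·
♙ ♙ · ♙ ♙ ♙ ♙ ♙
♖ ♘ ♗ · ♔ ♗ ♘ ♖


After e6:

♜ ♞ ♝ ♛ ♚ ♝ ♞ ♜
♟ ♟ ♟ ♟ · · ♟ ♟
· · · · ♟ · · ·
· · · · · ♟ · ·
· · ♙ · · · · ·
· ♕ · · · · · ·
♙ ♙ · ♙ ♙ ♙ ♙ ♙
♖ ♘ ♗ · ♔ ♗ ♘ ♖


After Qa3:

♜ ♞ ♝ ♛ ♚ ♝ ♞ ♜
♟ ♟ ♟ ♟ · · ♟ ♟
· · · · ♟ · · ·
· · · · · ♟ · ·
· · ♙ · · · · ·
♕ · · · · · · ·
♙ ♙ · ♙ ♙ ♙ ♙ ♙
♖ ♘ ♗ · ♔ ♗ ♘ ♖


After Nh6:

♜ ♞ ♝ ♛ ♚ ♝ · ♜
♟ ♟ ♟ ♟ · · ♟ ♟
· · · · ♟ · · ♞
· · · · · ♟ · ·
· · ♙ · · · · ·
♕ · · · · · · ·
♙ ♙ · ♙ ♙ ♙ ♙ ♙
♖ ♘ ♗ · ♔ ♗ ♘ ♖


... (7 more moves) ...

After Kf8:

♜ ♞ ♝ ♛ · ♚ · ♜
♟ ♟ · ♟ ♝ · ♟ ♟
· · · · ♕ · · ♞
· · ♟ · · · · ·
· · ♙ · · ♟ · ·
· · ♘ · · · · ·
♙ ♙ · ♙ ♙ ♙ ♙ ♙
♖ · ♗ · ♔ ♗ ♘ ♖


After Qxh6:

♜ ♞ ♝ ♛ · ♚ · ♜
♟ ♟ · ♟ ♝ · ♟ ♟
· · · · · · · ♕
· · ♟ · · · · ·
· · ♙ · · ♟ · ·
· · ♘ · · · · ·
♙ ♙ · ♙ ♙ ♙ ♙ ♙
♖ · ♗ · ♔ ♗ ♘ ♖



  a b c d e f g h
  ─────────────────
8│♜ ♞ ♝ ♛ · ♚ · ♜│8
7│♟ ♟ · ♟ ♝ · ♟ ♟│7
6│· · · · · · · ♕│6
5│· · ♟ · · · · ·│5
4│· · ♙ · · ♟ · ·│4
3│· · ♘ · · · · ·│3
2│♙ ♙ · ♙ ♙ ♙ ♙ ♙│2
1│♖ · ♗ · ♔ ♗ ♘ ♖│1
  ─────────────────
  a b c d e f g h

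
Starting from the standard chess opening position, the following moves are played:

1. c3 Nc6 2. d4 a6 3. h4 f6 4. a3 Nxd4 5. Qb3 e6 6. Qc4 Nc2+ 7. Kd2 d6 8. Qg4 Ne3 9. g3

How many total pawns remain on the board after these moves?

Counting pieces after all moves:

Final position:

  a b c d e f g h
  ─────────────────
8│♜ · ♝ ♛ ♚ ♝ ♞ ♜│8
7│· ♟ ♟ · · · ♟ ♟│7
6│♟ · · ♟ ♟ ♟ · ·│6
5│· · · · · · · ·│5
4│· · · · · · ♕ ♙│4
3│♙ · ♙ · ♞ · ♙ ·│3
2│· ♙ · ♔ ♙ ♙ · ·│2
1│♖ ♘ ♗ · · ♗ ♘ ♖│1
  ─────────────────
  a b c d e f g h


15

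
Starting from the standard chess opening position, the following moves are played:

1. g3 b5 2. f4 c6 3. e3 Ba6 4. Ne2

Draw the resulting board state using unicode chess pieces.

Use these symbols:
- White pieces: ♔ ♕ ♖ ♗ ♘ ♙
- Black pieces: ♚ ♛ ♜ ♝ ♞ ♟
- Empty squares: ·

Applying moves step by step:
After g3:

♜ ♞ ♝ ♛ ♚ ♝ ♞ ♜
♟ ♟ ♟ ♟ ♟ ♟ ♟ ♟
· · · · · · · ·
· · · · · · · ·
· · · · · · · ·
· · · · · · ♙ ·
♙ ♙ ♙ ♙ ♙ ♙ · ♙
♖ ♘ ♗ ♕ ♔ ♗ ♘ ♖


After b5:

♜ ♞ ♝ ♛ ♚ ♝ ♞ ♜
♟ · ♟ ♟ ♟ ♟ ♟ ♟
· · · · · · · ·
· ♟ · · · · · ·
· · · · · · · ·
· · · · · · ♙ ·
♙ ♙ ♙ ♙ ♙ ♙ · ♙
♖ ♘ ♗ ♕ ♔ ♗ ♘ ♖


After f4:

♜ ♞ ♝ ♛ ♚ ♝ ♞ ♜
♟ · ♟ ♟ ♟ ♟ ♟ ♟
· · · · · · · ·
· ♟ · · · · · ·
· · · · · ♙ · ·
· · · · · · ♙ ·
♙ ♙ ♙ ♙ ♙ · · ♙
♖ ♘ ♗ ♕ ♔ ♗ ♘ ♖


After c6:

♜ ♞ ♝ ♛ ♚ ♝ ♞ ♜
♟ · · ♟ ♟ ♟ ♟ ♟
· · ♟ · · · · ·
· ♟ · · · · · ·
· · · · · ♙ · ·
· · · · · · ♙ ·
♙ ♙ ♙ ♙ ♙ · · ♙
♖ ♘ ♗ ♕ ♔ ♗ ♘ ♖


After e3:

♜ ♞ ♝ ♛ ♚ ♝ ♞ ♜
♟ · · ♟ ♟ ♟ ♟ ♟
· · ♟ · · · · ·
· ♟ · · · · · ·
· · · · · ♙ · ·
· · · · ♙ · ♙ ·
♙ ♙ ♙ ♙ · · · ♙
♖ ♘ ♗ ♕ ♔ ♗ ♘ ♖


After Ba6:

♜ ♞ · ♛ ♚ ♝ ♞ ♜
♟ · · ♟ ♟ ♟ ♟ ♟
♝ · ♟ · · · · ·
· ♟ · · · · · ·
· · · · · ♙ · ·
· · · · ♙ · ♙ ·
♙ ♙ ♙ ♙ · · · ♙
♖ ♘ ♗ ♕ ♔ ♗ ♘ ♖


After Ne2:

♜ ♞ · ♛ ♚ ♝ ♞ ♜
♟ · · ♟ ♟ ♟ ♟ ♟
♝ · ♟ · · · · ·
· ♟ · · · · · ·
· · · · · ♙ · ·
· · · · ♙ · ♙ ·
♙ ♙ ♙ ♙ ♘ · · ♙
♖ ♘ ♗ ♕ ♔ ♗ · ♖



  a b c d e f g h
  ─────────────────
8│♜ ♞ · ♛ ♚ ♝ ♞ ♜│8
7│♟ · · ♟ ♟ ♟ ♟ ♟│7
6│♝ · ♟ · · · · ·│6
5│· ♟ · · · · · ·│5
4│· · · · · ♙ · ·│4
3│· · · · ♙ · ♙ ·│3
2│♙ ♙ ♙ ♙ ♘ · · ♙│2
1│♖ ♘ ♗ ♕ ♔ ♗ · ♖│1
  ─────────────────
  a b c d e f g h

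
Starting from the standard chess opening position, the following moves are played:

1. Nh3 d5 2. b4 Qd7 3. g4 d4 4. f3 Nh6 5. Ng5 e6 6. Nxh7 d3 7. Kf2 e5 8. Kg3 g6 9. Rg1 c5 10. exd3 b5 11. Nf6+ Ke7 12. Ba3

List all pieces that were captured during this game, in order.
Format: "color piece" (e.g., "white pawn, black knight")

Tracking captures:
  Nxh7: captured black pawn
  exd3: captured black pawn

black pawn, black pawn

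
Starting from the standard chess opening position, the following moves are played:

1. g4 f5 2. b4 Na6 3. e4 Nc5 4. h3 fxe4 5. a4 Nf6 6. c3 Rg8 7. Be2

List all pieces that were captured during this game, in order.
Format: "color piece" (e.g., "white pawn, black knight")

Tracking captures:
  fxe4: captured white pawn

white pawn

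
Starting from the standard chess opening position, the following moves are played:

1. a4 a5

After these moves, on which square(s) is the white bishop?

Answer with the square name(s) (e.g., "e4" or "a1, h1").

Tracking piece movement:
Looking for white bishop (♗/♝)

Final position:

  a b c d e f g h
  ─────────────────
8│♜ ♞ ♝ ♛ ♚ ♝ ♞ ♜│8
7│· ♟ ♟ ♟ ♟ ♟ ♟ ♟│7
6│· · · · · · · ·│6
5│♟ · · · · · · ·│5
4│♙ · · · · · · ·│4
3│· · · · · · · ·│3
2│· ♙ ♙ ♙ ♙ ♙ ♙ ♙│2
1│♖ ♘ ♗ ♕ ♔ ♗ ♘ ♖│1
  ─────────────────
  a b c d e f g h


c1, f1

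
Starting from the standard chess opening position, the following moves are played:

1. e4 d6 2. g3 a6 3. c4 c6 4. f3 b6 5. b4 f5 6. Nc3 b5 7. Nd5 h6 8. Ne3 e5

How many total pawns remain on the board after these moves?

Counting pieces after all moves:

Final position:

  a b c d e f g h
  ─────────────────
8│♜ ♞ ♝ ♛ ♚ ♝ ♞ ♜│8
7│· · · · · · ♟ ·│7
6│♟ · ♟ ♟ · · · ♟│6
5│· ♟ · · ♟ ♟ · ·│5
4│· ♙ ♙ · ♙ · · ·│4
3│· · · · ♘ ♙ ♙ ·│3
2│♙ · · ♙ · · · ♙│2
1│♖ · ♗ ♕ ♔ ♗ ♘ ♖│1
  ─────────────────
  a b c d e f g h


16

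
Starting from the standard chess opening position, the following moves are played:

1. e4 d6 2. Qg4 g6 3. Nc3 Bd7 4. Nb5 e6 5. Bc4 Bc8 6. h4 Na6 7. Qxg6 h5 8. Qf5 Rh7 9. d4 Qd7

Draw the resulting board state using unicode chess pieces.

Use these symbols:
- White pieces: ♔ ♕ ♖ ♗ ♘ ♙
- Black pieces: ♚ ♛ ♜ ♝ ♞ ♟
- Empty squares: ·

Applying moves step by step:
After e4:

♜ ♞ ♝ ♛ ♚ ♝ ♞ ♜
♟ ♟ ♟ ♟ ♟ ♟ ♟ ♟
· · · · · · · ·
· · · · · · · ·
· · · · ♙ · · ·
· · · · · · · ·
♙ ♙ ♙ ♙ · ♙ ♙ ♙
♖ ♘ ♗ ♕ ♔ ♗ ♘ ♖


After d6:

♜ ♞ ♝ ♛ ♚ ♝ ♞ ♜
♟ ♟ ♟ · ♟ ♟ ♟ ♟
· · · ♟ · · · ·
· · · · · · · ·
· · · · ♙ · · ·
· · · · · · · ·
♙ ♙ ♙ ♙ · ♙ ♙ ♙
♖ ♘ ♗ ♕ ♔ ♗ ♘ ♖


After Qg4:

♜ ♞ ♝ ♛ ♚ ♝ ♞ ♜
♟ ♟ ♟ · ♟ ♟ ♟ ♟
· · · ♟ · · · ·
· · · · · · · ·
· · · · ♙ · ♕ ·
· · · · · · · ·
♙ ♙ ♙ ♙ · ♙ ♙ ♙
♖ ♘ ♗ · ♔ ♗ ♘ ♖


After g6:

♜ ♞ ♝ ♛ ♚ ♝ ♞ ♜
♟ ♟ ♟ · ♟ ♟ · ♟
· · · ♟ · · ♟ ·
· · · · · · · ·
· · · · ♙ · ♕ ·
· · · · · · · ·
♙ ♙ ♙ ♙ · ♙ ♙ ♙
♖ ♘ ♗ · ♔ ♗ ♘ ♖


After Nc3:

♜ ♞ ♝ ♛ ♚ ♝ ♞ ♜
♟ ♟ ♟ · ♟ ♟ · ♟
· · · ♟ · · ♟ ·
· · · · · · · ·
· · · · ♙ · ♕ ·
· · ♘ · · · · ·
♙ ♙ ♙ ♙ · ♙ ♙ ♙
♖ · ♗ · ♔ ♗ ♘ ♖


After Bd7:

♜ ♞ · ♛ ♚ ♝ ♞ ♜
♟ ♟ ♟ ♝ ♟ ♟ · ♟
· · · ♟ · · ♟ ·
· · · · · · · ·
· · · · ♙ · ♕ ·
· · ♘ · · · · ·
♙ ♙ ♙ ♙ · ♙ ♙ ♙
♖ · ♗ · ♔ ♗ ♘ ♖


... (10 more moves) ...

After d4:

♜ · ♝ ♛ ♚ ♝ ♞ ·
♟ ♟ ♟ · · ♟ · ♜
♞ · · ♟ ♟ · · ·
· ♘ · · · ♕ · ♟
· · ♗ ♙ ♙ · · ♙
· · · · · · · ·
♙ ♙ ♙ · · ♙ ♙ ·
♖ · ♗ · ♔ · ♘ ♖


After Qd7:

♜ · ♝ · ♚ ♝ ♞ ·
♟ ♟ ♟ ♛ · ♟ · ♜
♞ · · ♟ ♟ · · ·
· ♘ · · · ♕ · ♟
· · ♗ ♙ ♙ · · ♙
· · · · · · · ·
♙ ♙ ♙ · · ♙ ♙ ·
♖ · ♗ · ♔ · ♘ ♖



  a b c d e f g h
  ─────────────────
8│♜ · ♝ · ♚ ♝ ♞ ·│8
7│♟ ♟ ♟ ♛ · ♟ · ♜│7
6│♞ · · ♟ ♟ · · ·│6
5│· ♘ · · · ♕ · ♟│5
4│· · ♗ ♙ ♙ · · ♙│4
3│· · · · · · · ·│3
2│♙ ♙ ♙ · · ♙ ♙ ·│2
1│♖ · ♗ · ♔ · ♘ ♖│1
  ─────────────────
  a b c d e f g h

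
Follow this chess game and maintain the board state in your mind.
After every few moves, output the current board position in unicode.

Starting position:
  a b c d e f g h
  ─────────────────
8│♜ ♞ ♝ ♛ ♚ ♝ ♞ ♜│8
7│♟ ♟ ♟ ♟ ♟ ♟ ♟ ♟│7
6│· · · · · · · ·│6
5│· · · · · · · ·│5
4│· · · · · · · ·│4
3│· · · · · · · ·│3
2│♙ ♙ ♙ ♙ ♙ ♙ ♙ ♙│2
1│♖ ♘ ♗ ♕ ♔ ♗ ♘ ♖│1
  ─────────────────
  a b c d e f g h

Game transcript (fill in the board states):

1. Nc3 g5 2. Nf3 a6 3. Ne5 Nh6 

  a b c d e f g h
  ─────────────────
8│♜ ♞ ♝ ♛ ♚ ♝ · ♜│8
7│· ♟ ♟ ♟ ♟ ♟ · ♟│7
6│♟ · · · · · · ♞│6
5│· · · · ♘ · ♟ ·│5
4│· · · · · · · ·│4
3│· · ♘ · · · · ·│3
2│♙ ♙ ♙ ♙ ♙ ♙ ♙ ♙│2
1│♖ · ♗ ♕ ♔ ♗ · ♖│1
  ─────────────────
  a b c d e f g h

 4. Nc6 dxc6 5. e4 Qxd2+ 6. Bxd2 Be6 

  a b c d e f g h
  ─────────────────
8│♜ ♞ · · ♚ ♝ · ♜│8
7│· ♟ ♟ · ♟ ♟ · ♟│7
6│♟ · ♟ · ♝ · · ♞│6
5│· · · · · · ♟ ·│5
4│· · · · ♙ · · ·│4
3│· · ♘ · · · · ·│3
2│♙ ♙ ♙ ♗ · ♙ ♙ ♙│2
1│♖ · · ♕ ♔ ♗ · ♖│1
  ─────────────────
  a b c d e f g h

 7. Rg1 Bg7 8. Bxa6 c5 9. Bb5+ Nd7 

  a b c d e f g h
  ─────────────────
8│♜ · · · ♚ · · ♜│8
7│· ♟ ♟ ♞ ♟ ♟ ♝ ♟│7
6│· · · · ♝ · · ♞│6
5│· ♗ ♟ · · · ♟ ·│5
4│· · · · ♙ · · ·│4
3│· · ♘ · · · · ·│3
2│♙ ♙ ♙ ♗ · ♙ ♙ ♙│2
1│♖ · · ♕ ♔ · ♖ ·│1
  ─────────────────
  a b c d e f g h

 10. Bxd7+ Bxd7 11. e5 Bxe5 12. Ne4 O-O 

  a b c d e f g h
  ─────────────────
8│♜ · · · · ♜ ♚ ·│8
7│· ♟ ♟ ♝ ♟ ♟ · ♟│7
6│· · · · · · · ♞│6
5│· · ♟ · ♝ · ♟ ·│5
4│· · · · ♘ · · ·│4
3│· · · · · · · ·│3
2│♙ ♙ ♙ ♗ · ♙ ♙ ♙│2
1│♖ · · ♕ ♔ · ♖ ·│1
  ─────────────────
  a b c d e f g h

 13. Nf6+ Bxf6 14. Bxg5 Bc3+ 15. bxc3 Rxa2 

  a b c d e f g h
  ─────────────────
8│· · · · · ♜ ♚ ·│8
7│· ♟ ♟ ♝ ♟ ♟ · ♟│7
6│· · · · · · · ♞│6
5│· · ♟ · · · ♗ ·│5
4│· · · · · · · ·│4
3│· · ♙ · · · · ·│3
2│♜ · ♙ · · ♙ ♙ ♙│2
1│♖ · · ♕ ♔ · ♖ ·│1
  ─────────────────
  a b c d e f g h



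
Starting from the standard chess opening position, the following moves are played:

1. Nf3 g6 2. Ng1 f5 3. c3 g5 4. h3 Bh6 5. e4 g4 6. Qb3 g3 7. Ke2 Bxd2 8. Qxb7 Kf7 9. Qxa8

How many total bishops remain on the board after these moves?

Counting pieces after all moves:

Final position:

  a b c d e f g h
  ─────────────────
8│♕ ♞ ♝ ♛ · · ♞ ♜│8
7│♟ · ♟ ♟ ♟ ♚ · ♟│7
6│· · · · · · · ·│6
5│· · · · · ♟ · ·│5
4│· · · · ♙ · · ·│4
3│· · ♙ · · · ♟ ♙│3
2│♙ ♙ · ♝ ♔ ♙ ♙ ·│2
1│♖ ♘ ♗ · · ♗ ♘ ♖│1
  ─────────────────
  a b c d e f g h


4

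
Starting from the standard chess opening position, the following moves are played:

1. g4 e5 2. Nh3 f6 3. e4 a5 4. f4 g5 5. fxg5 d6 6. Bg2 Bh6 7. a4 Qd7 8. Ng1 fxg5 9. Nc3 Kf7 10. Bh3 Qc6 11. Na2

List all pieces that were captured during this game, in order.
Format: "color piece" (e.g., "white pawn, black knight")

Tracking captures:
  fxg5: captured black pawn
  fxg5: captured white pawn

black pawn, white pawn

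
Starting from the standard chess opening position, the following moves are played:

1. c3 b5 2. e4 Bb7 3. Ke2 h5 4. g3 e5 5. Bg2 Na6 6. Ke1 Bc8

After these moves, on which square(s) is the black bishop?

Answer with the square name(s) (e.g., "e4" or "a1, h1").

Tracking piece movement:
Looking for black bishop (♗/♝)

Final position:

  a b c d e f g h
  ─────────────────
8│♜ · ♝ ♛ ♚ ♝ ♞ ♜│8
7│♟ · ♟ ♟ · ♟ ♟ ·│7
6│♞ · · · · · · ·│6
5│· ♟ · · ♟ · · ♟│5
4│· · · · ♙ · · ·│4
3│· · ♙ · · · ♙ ·│3
2│♙ ♙ · ♙ · ♙ ♗ ♙│2
1│♖ ♘ ♗ ♕ ♔ · ♘ ♖│1
  ─────────────────
  a b c d e f g h


c8, f8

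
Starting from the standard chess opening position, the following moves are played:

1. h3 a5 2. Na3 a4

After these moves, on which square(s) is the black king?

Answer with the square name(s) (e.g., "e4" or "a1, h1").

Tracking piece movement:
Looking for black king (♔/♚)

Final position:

  a b c d e f g h
  ─────────────────
8│♜ ♞ ♝ ♛ ♚ ♝ ♞ ♜│8
7│· ♟ ♟ ♟ ♟ ♟ ♟ ♟│7
6│· · · · · · · ·│6
5│· · · · · · · ·│5
4│♟ · · · · · · ·│4
3│♘ · · · · · · ♙│3
2│♙ ♙ ♙ ♙ ♙ ♙ ♙ ·│2
1│♖ · ♗ ♕ ♔ ♗ ♘ ♖│1
  ─────────────────
  a b c d e f g h


e8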